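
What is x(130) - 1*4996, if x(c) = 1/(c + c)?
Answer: -1298959/260 ≈ -4996.0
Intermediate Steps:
x(c) = 1/(2*c)
x(130) - 1*4996 = (½)/130 - 1*4996 = (½)*(1/130) - 4996 = 1/260 - 4996 = -1298959/260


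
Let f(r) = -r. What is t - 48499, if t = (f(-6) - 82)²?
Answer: -42723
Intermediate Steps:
t = 5776 (t = (-1*(-6) - 82)² = (6 - 82)² = (-76)² = 5776)
t - 48499 = 5776 - 48499 = -42723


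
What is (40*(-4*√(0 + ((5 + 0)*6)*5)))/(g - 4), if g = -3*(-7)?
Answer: -800*√6/17 ≈ -115.27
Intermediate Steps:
g = 21
(40*(-4*√(0 + ((5 + 0)*6)*5)))/(g - 4) = (40*(-4*√(0 + ((5 + 0)*6)*5)))/(21 - 4) = (40*(-4*√(0 + (5*6)*5)))/17 = (40*(-4*√(0 + 30*5)))*(1/17) = (40*(-4*√(0 + 150)))*(1/17) = (40*(-20*√6))*(1/17) = -800*√6*(1/17) = -800*√6/17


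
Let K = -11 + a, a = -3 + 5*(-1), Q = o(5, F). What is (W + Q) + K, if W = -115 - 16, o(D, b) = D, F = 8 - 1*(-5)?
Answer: -145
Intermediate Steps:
F = 13 (F = 8 + 5 = 13)
Q = 5
a = -8 (a = -3 - 5 = -8)
K = -19 (K = -11 - 8 = -19)
W = -131
(W + Q) + K = (-131 + 5) - 19 = -126 - 19 = -145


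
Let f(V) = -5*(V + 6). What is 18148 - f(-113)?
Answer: 17613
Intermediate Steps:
f(V) = -30 - 5*V (f(V) = -5*(6 + V) = -30 - 5*V)
18148 - f(-113) = 18148 - (-30 - 5*(-113)) = 18148 - (-30 + 565) = 18148 - 1*535 = 18148 - 535 = 17613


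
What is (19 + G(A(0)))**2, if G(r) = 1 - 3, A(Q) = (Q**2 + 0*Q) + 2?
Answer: 289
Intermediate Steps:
A(Q) = 2 + Q**2 (A(Q) = (Q**2 + 0) + 2 = Q**2 + 2 = 2 + Q**2)
G(r) = -2
(19 + G(A(0)))**2 = (19 - 2)**2 = 17**2 = 289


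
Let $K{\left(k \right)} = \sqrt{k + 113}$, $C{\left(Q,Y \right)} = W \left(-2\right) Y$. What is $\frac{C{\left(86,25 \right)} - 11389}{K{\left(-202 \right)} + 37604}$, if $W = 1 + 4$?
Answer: $- \frac{437672956}{1414060905} + \frac{11639 i \sqrt{89}}{1414060905} \approx -0.30951 + 7.765 \cdot 10^{-5} i$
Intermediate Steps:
$W = 5$
$C{\left(Q,Y \right)} = - 10 Y$ ($C{\left(Q,Y \right)} = 5 \left(-2\right) Y = - 10 Y$)
$K{\left(k \right)} = \sqrt{113 + k}$
$\frac{C{\left(86,25 \right)} - 11389}{K{\left(-202 \right)} + 37604} = \frac{\left(-10\right) 25 - 11389}{\sqrt{113 - 202} + 37604} = \frac{-250 - 11389}{\sqrt{-89} + 37604} = - \frac{11639}{i \sqrt{89} + 37604} = - \frac{11639}{37604 + i \sqrt{89}}$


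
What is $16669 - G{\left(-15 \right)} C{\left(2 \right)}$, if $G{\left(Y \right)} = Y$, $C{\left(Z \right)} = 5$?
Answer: $16744$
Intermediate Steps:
$16669 - G{\left(-15 \right)} C{\left(2 \right)} = 16669 - \left(-15\right) 5 = 16669 - -75 = 16669 + 75 = 16744$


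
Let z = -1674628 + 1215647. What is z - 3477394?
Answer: -3936375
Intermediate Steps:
z = -458981
z - 3477394 = -458981 - 3477394 = -3936375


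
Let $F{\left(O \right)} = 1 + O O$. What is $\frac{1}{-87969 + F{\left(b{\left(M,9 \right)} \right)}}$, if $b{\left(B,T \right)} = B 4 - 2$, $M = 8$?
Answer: $- \frac{1}{87068} \approx -1.1485 \cdot 10^{-5}$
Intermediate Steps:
$b{\left(B,T \right)} = -2 + 4 B$ ($b{\left(B,T \right)} = 4 B - 2 = -2 + 4 B$)
$F{\left(O \right)} = 1 + O^{2}$
$\frac{1}{-87969 + F{\left(b{\left(M,9 \right)} \right)}} = \frac{1}{-87969 + \left(1 + \left(-2 + 4 \cdot 8\right)^{2}\right)} = \frac{1}{-87969 + \left(1 + \left(-2 + 32\right)^{2}\right)} = \frac{1}{-87969 + \left(1 + 30^{2}\right)} = \frac{1}{-87969 + \left(1 + 900\right)} = \frac{1}{-87969 + 901} = \frac{1}{-87068} = - \frac{1}{87068}$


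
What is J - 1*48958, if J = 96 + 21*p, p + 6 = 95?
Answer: -46993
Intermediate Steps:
p = 89 (p = -6 + 95 = 89)
J = 1965 (J = 96 + 21*89 = 96 + 1869 = 1965)
J - 1*48958 = 1965 - 1*48958 = 1965 - 48958 = -46993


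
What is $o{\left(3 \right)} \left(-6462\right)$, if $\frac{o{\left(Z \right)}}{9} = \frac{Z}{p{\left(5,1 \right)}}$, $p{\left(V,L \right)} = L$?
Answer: $-174474$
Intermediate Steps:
$o{\left(Z \right)} = 9 Z$ ($o{\left(Z \right)} = 9 \frac{Z}{1} = 9 Z 1 = 9 Z$)
$o{\left(3 \right)} \left(-6462\right) = 9 \cdot 3 \left(-6462\right) = 27 \left(-6462\right) = -174474$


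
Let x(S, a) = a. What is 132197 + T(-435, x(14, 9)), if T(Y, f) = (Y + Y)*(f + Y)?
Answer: 502817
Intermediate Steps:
T(Y, f) = 2*Y*(Y + f) (T(Y, f) = (2*Y)*(Y + f) = 2*Y*(Y + f))
132197 + T(-435, x(14, 9)) = 132197 + 2*(-435)*(-435 + 9) = 132197 + 2*(-435)*(-426) = 132197 + 370620 = 502817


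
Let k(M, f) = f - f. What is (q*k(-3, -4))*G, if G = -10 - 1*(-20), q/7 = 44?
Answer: 0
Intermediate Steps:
q = 308 (q = 7*44 = 308)
k(M, f) = 0
G = 10 (G = -10 + 20 = 10)
(q*k(-3, -4))*G = (308*0)*10 = 0*10 = 0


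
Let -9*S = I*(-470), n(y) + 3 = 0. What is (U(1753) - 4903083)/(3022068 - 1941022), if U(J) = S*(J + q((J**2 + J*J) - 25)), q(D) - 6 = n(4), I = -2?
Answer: -45778387/9729414 ≈ -4.7052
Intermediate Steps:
n(y) = -3 (n(y) = -3 + 0 = -3)
q(D) = 3 (q(D) = 6 - 3 = 3)
S = -940/9 (S = -(-2)*(-470)/9 = -1/9*940 = -940/9 ≈ -104.44)
U(J) = -940/3 - 940*J/9 (U(J) = -940*(J + 3)/9 = -940*(3 + J)/9 = -940/3 - 940*J/9)
(U(1753) - 4903083)/(3022068 - 1941022) = ((-940/3 - 940/9*1753) - 4903083)/(3022068 - 1941022) = ((-940/3 - 1647820/9) - 4903083)/1081046 = (-1650640/9 - 4903083)*(1/1081046) = -45778387/9*1/1081046 = -45778387/9729414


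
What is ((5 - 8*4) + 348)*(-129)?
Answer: -41409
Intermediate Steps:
((5 - 8*4) + 348)*(-129) = ((5 - 32) + 348)*(-129) = (-27 + 348)*(-129) = 321*(-129) = -41409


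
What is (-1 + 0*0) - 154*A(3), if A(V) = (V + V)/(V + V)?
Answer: -155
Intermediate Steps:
A(V) = 1 (A(V) = (2*V)/((2*V)) = (2*V)*(1/(2*V)) = 1)
(-1 + 0*0) - 154*A(3) = (-1 + 0*0) - 154*1 = (-1 + 0) - 154 = -1 - 154 = -155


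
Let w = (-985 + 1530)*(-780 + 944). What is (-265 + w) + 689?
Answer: 89804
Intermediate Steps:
w = 89380 (w = 545*164 = 89380)
(-265 + w) + 689 = (-265 + 89380) + 689 = 89115 + 689 = 89804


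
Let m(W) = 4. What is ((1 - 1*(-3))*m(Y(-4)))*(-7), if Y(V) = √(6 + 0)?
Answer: -112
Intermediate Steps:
Y(V) = √6
((1 - 1*(-3))*m(Y(-4)))*(-7) = ((1 - 1*(-3))*4)*(-7) = ((1 + 3)*4)*(-7) = (4*4)*(-7) = 16*(-7) = -112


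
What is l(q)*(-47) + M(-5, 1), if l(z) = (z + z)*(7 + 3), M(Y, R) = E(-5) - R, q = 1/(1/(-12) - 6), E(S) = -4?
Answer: 10915/73 ≈ 149.52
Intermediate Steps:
q = -12/73 (q = 1/(1*(-1/12) - 6) = 1/(-1/12 - 6) = 1/(-73/12) = -12/73 ≈ -0.16438)
M(Y, R) = -4 - R
l(z) = 20*z (l(z) = (2*z)*10 = 20*z)
l(q)*(-47) + M(-5, 1) = (20*(-12/73))*(-47) + (-4 - 1*1) = -240/73*(-47) + (-4 - 1) = 11280/73 - 5 = 10915/73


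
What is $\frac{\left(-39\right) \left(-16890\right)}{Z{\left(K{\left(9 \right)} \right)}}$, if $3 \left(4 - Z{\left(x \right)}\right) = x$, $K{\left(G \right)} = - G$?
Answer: $\frac{658710}{7} \approx 94101.0$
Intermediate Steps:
$Z{\left(x \right)} = 4 - \frac{x}{3}$
$\frac{\left(-39\right) \left(-16890\right)}{Z{\left(K{\left(9 \right)} \right)}} = \frac{\left(-39\right) \left(-16890\right)}{4 - \frac{\left(-1\right) 9}{3}} = \frac{658710}{4 - -3} = \frac{658710}{4 + 3} = \frac{658710}{7}$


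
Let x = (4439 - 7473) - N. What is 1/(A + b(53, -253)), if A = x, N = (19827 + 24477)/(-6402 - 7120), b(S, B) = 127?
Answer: -6761/19632075 ≈ -0.00034439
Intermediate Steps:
N = -22152/6761 (N = 44304/(-13522) = 44304*(-1/13522) = -22152/6761 ≈ -3.2764)
x = -20490722/6761 (x = (4439 - 7473) - 1*(-22152/6761) = -3034 + 22152/6761 = -20490722/6761 ≈ -3030.7)
A = -20490722/6761 ≈ -3030.7
1/(A + b(53, -253)) = 1/(-20490722/6761 + 127) = 1/(-19632075/6761) = -6761/19632075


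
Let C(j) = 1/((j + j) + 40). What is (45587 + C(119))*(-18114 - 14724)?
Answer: -208081057353/139 ≈ -1.4970e+9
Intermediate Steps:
C(j) = 1/(40 + 2*j) (C(j) = 1/(2*j + 40) = 1/(40 + 2*j))
(45587 + C(119))*(-18114 - 14724) = (45587 + 1/(2*(20 + 119)))*(-18114 - 14724) = (45587 + (½)/139)*(-32838) = (45587 + (½)*(1/139))*(-32838) = (45587 + 1/278)*(-32838) = (12673187/278)*(-32838) = -208081057353/139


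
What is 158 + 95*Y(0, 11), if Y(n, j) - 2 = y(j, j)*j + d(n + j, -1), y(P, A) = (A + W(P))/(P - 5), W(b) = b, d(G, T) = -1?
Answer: 12254/3 ≈ 4084.7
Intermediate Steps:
y(P, A) = (A + P)/(-5 + P) (y(P, A) = (A + P)/(P - 5) = (A + P)/(-5 + P))
Y(n, j) = 1 + 2*j**2/(-5 + j) (Y(n, j) = 2 + (((j + j)/(-5 + j))*j - 1) = 2 + (((2*j)/(-5 + j))*j - 1) = 2 + ((2*j/(-5 + j))*j - 1) = 2 + (2*j**2/(-5 + j) - 1) = 2 + (-1 + 2*j**2/(-5 + j)) = 1 + 2*j**2/(-5 + j))
158 + 95*Y(0, 11) = 158 + 95*((-5 + 11 + 2*11**2)/(-5 + 11)) = 158 + 95*((-5 + 11 + 2*121)/6) = 158 + 95*((-5 + 11 + 242)/6) = 158 + 95*((1/6)*248) = 158 + 95*(124/3) = 158 + 11780/3 = 12254/3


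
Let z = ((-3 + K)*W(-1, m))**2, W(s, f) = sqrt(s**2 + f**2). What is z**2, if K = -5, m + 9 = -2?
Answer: 60964864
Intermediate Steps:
m = -11 (m = -9 - 2 = -11)
W(s, f) = sqrt(f**2 + s**2)
z = 7808 (z = ((-3 - 5)*sqrt((-11)**2 + (-1)**2))**2 = (-8*sqrt(121 + 1))**2 = (-8*sqrt(122))**2 = 7808)
z**2 = 7808**2 = 60964864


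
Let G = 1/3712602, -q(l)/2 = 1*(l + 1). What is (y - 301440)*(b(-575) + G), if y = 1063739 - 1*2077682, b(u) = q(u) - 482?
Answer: -1084135569996113/1237534 ≈ -8.7605e+8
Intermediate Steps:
q(l) = -2 - 2*l (q(l) = -2*(l + 1) = -2*(1 + l) = -2 - 2*l)
b(u) = -484 - 2*u (b(u) = (-2 - 2*u) - 482 = -484 - 2*u)
y = -1013943 (y = 1063739 - 2077682 = -1013943)
G = 1/3712602 ≈ 2.6935e-7
(y - 301440)*(b(-575) + G) = (-1013943 - 301440)*((-484 - 2*(-575)) + 1/3712602) = -1315383*((-484 + 1150) + 1/3712602) = -1315383*(666 + 1/3712602) = -1315383*2472592933/3712602 = -1084135569996113/1237534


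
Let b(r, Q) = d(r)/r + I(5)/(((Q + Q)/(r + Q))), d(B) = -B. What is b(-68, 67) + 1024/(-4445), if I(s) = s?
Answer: -755071/595630 ≈ -1.2677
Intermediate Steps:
b(r, Q) = -1 + 5*(Q + r)/(2*Q) (b(r, Q) = (-r)/r + 5/(((Q + Q)/(r + Q))) = -1 + 5/(((2*Q)/(Q + r))) = -1 + 5/((2*Q/(Q + r))) = -1 + 5*((Q + r)/(2*Q)) = -1 + 5*(Q + r)/(2*Q))
b(-68, 67) + 1024/(-4445) = (½)*(3*67 + 5*(-68))/67 + 1024/(-4445) = (½)*(1/67)*(201 - 340) + 1024*(-1/4445) = (½)*(1/67)*(-139) - 1024/4445 = -139/134 - 1024/4445 = -755071/595630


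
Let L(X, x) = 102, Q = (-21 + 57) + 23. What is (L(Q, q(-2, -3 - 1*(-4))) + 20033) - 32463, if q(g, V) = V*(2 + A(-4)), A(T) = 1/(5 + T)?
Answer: -12328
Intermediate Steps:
Q = 59 (Q = 36 + 23 = 59)
q(g, V) = 3*V (q(g, V) = V*(2 + 1/(5 - 4)) = V*(2 + 1/1) = V*(2 + 1) = V*3 = 3*V)
(L(Q, q(-2, -3 - 1*(-4))) + 20033) - 32463 = (102 + 20033) - 32463 = 20135 - 32463 = -12328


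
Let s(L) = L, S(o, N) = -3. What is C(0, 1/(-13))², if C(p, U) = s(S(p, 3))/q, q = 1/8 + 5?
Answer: 576/1681 ≈ 0.34265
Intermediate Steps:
q = 41/8 (q = ⅛ + 5 = 41/8 ≈ 5.1250)
C(p, U) = -24/41 (C(p, U) = -3/41/8 = -3*8/41 = -24/41)
C(0, 1/(-13))² = (-24/41)² = 576/1681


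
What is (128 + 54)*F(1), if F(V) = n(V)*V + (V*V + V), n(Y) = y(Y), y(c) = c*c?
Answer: 546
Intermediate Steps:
y(c) = c²
n(Y) = Y²
F(V) = V + V² + V³ (F(V) = V²*V + (V*V + V) = V³ + (V² + V) = V³ + (V + V²) = V + V² + V³)
(128 + 54)*F(1) = (128 + 54)*(1*(1 + 1 + 1²)) = 182*(1*(1 + 1 + 1)) = 182*(1*3) = 182*3 = 546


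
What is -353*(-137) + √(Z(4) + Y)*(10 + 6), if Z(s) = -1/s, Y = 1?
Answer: 48361 + 8*√3 ≈ 48375.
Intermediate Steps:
-353*(-137) + √(Z(4) + Y)*(10 + 6) = -353*(-137) + √(-1/4 + 1)*(10 + 6) = 48361 + √(-1*¼ + 1)*16 = 48361 + √(-¼ + 1)*16 = 48361 + √(¾)*16 = 48361 + (√3/2)*16 = 48361 + 8*√3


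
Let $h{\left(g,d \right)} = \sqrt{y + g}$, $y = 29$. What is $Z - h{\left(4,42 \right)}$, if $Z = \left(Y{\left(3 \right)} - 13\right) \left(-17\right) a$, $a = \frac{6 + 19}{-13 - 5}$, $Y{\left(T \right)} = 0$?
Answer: $- \frac{5525}{18} - \sqrt{33} \approx -312.69$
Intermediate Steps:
$a = - \frac{25}{18}$ ($a = \frac{25}{-18} = 25 \left(- \frac{1}{18}\right) = - \frac{25}{18} \approx -1.3889$)
$h{\left(g,d \right)} = \sqrt{29 + g}$
$Z = - \frac{5525}{18}$ ($Z = \left(0 - 13\right) \left(-17\right) \left(- \frac{25}{18}\right) = \left(-13\right) \left(-17\right) \left(- \frac{25}{18}\right) = 221 \left(- \frac{25}{18}\right) = - \frac{5525}{18} \approx -306.94$)
$Z - h{\left(4,42 \right)} = - \frac{5525}{18} - \sqrt{29 + 4} = - \frac{5525}{18} - \sqrt{33}$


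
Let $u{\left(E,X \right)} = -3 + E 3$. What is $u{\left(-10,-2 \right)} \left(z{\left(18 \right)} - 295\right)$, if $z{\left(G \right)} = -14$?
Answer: $10197$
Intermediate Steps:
$u{\left(E,X \right)} = -3 + 3 E$
$u{\left(-10,-2 \right)} \left(z{\left(18 \right)} - 295\right) = \left(-3 + 3 \left(-10\right)\right) \left(-14 - 295\right) = \left(-3 - 30\right) \left(-309\right) = \left(-33\right) \left(-309\right) = 10197$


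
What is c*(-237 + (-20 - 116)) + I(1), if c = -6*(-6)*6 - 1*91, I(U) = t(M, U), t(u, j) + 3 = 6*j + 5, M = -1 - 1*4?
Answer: -46617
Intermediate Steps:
M = -5 (M = -1 - 4 = -5)
t(u, j) = 2 + 6*j (t(u, j) = -3 + (6*j + 5) = -3 + (5 + 6*j) = 2 + 6*j)
I(U) = 2 + 6*U
c = 125 (c = 36*6 - 91 = 216 - 91 = 125)
c*(-237 + (-20 - 116)) + I(1) = 125*(-237 + (-20 - 116)) + (2 + 6*1) = 125*(-237 - 136) + (2 + 6) = 125*(-373) + 8 = -46625 + 8 = -46617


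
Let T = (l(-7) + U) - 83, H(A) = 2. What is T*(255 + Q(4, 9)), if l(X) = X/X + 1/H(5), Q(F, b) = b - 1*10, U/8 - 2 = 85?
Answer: 156083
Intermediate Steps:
U = 696 (U = 16 + 8*85 = 16 + 680 = 696)
Q(F, b) = -10 + b (Q(F, b) = b - 10 = -10 + b)
l(X) = 3/2 (l(X) = X/X + 1/2 = 1 + 1*(½) = 1 + ½ = 3/2)
T = 1229/2 (T = (3/2 + 696) - 83 = 1395/2 - 83 = 1229/2 ≈ 614.50)
T*(255 + Q(4, 9)) = 1229*(255 + (-10 + 9))/2 = 1229*(255 - 1)/2 = (1229/2)*254 = 156083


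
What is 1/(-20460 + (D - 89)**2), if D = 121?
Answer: -1/19436 ≈ -5.1451e-5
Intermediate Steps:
1/(-20460 + (D - 89)**2) = 1/(-20460 + (121 - 89)**2) = 1/(-20460 + 32**2) = 1/(-20460 + 1024) = 1/(-19436) = -1/19436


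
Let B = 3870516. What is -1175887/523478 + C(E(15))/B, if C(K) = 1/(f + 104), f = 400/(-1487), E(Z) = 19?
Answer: -351013646974591915/156263248164752352 ≈ -2.2463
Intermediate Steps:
f = -400/1487 (f = 400*(-1/1487) = -400/1487 ≈ -0.26900)
C(K) = 1487/154248 (C(K) = 1/(-400/1487 + 104) = 1/(154248/1487) = 1487/154248)
-1175887/523478 + C(E(15))/B = -1175887/523478 + (1487/154248)/3870516 = -1175887*1/523478 + (1487/154248)*(1/3870516) = -1175887/523478 + 1487/597019351968 = -351013646974591915/156263248164752352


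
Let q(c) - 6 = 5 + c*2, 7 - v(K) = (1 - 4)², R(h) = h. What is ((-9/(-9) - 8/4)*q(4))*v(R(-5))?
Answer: 38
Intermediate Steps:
v(K) = -2 (v(K) = 7 - (1 - 4)² = 7 - 1*(-3)² = 7 - 1*9 = 7 - 9 = -2)
q(c) = 11 + 2*c (q(c) = 6 + (5 + c*2) = 6 + (5 + 2*c) = 11 + 2*c)
((-9/(-9) - 8/4)*q(4))*v(R(-5)) = ((-9/(-9) - 8/4)*(11 + 2*4))*(-2) = ((-9*(-⅑) - 8*¼)*(11 + 8))*(-2) = ((1 - 2)*19)*(-2) = -1*19*(-2) = -19*(-2) = 38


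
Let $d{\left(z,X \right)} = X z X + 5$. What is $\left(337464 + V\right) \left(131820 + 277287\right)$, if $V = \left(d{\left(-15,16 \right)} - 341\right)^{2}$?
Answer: $7272466039080$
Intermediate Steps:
$d{\left(z,X \right)} = 5 + z X^{2}$ ($d{\left(z,X \right)} = z X^{2} + 5 = 5 + z X^{2}$)
$V = 17438976$ ($V = \left(\left(5 - 15 \cdot 16^{2}\right) - 341\right)^{2} = \left(\left(5 - 3840\right) - 341\right)^{2} = \left(-3835 - 341\right)^{2} = \left(-4176\right)^{2} = 17438976$)
$\left(337464 + V\right) \left(131820 + 277287\right) = \left(337464 + 17438976\right) \left(131820 + 277287\right) = 17776440 \cdot 409107 = 7272466039080$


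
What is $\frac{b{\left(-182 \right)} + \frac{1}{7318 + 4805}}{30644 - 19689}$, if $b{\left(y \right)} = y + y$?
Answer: $- \frac{4412771}{132807465} \approx -0.033227$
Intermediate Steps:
$b{\left(y \right)} = 2 y$
$\frac{b{\left(-182 \right)} + \frac{1}{7318 + 4805}}{30644 - 19689} = \frac{2 \left(-182\right) + \frac{1}{7318 + 4805}}{30644 - 19689} = \frac{-364 + \frac{1}{12123}}{10955} = \left(-364 + \frac{1}{12123}\right) \frac{1}{10955} = \left(- \frac{4412771}{12123}\right) \frac{1}{10955} = - \frac{4412771}{132807465}$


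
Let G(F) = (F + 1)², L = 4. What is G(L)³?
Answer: 15625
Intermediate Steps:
G(F) = (1 + F)²
G(L)³ = ((1 + 4)²)³ = (5²)³ = 25³ = 15625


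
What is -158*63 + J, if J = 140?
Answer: -9814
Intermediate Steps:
-158*63 + J = -158*63 + 140 = -9954 + 140 = -9814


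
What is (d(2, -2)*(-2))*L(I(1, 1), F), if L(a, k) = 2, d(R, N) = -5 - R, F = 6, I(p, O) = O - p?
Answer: 28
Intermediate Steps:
(d(2, -2)*(-2))*L(I(1, 1), F) = ((-5 - 1*2)*(-2))*2 = ((-5 - 2)*(-2))*2 = -7*(-2)*2 = 14*2 = 28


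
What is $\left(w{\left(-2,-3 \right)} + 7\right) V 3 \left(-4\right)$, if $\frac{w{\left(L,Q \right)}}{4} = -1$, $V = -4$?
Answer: $144$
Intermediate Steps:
$w{\left(L,Q \right)} = -4$ ($w{\left(L,Q \right)} = 4 \left(-1\right) = -4$)
$\left(w{\left(-2,-3 \right)} + 7\right) V 3 \left(-4\right) = \left(-4 + 7\right) \left(-4\right) 3 \left(-4\right) = 3 \left(\left(-12\right) \left(-4\right)\right) = 3 \cdot 48 = 144$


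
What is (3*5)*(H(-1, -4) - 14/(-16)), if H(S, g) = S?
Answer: -15/8 ≈ -1.8750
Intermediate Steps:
(3*5)*(H(-1, -4) - 14/(-16)) = (3*5)*(-1 - 14/(-16)) = 15*(-1 - 14*(-1/16)) = 15*(-1 + 7/8) = 15*(-1/8) = -15/8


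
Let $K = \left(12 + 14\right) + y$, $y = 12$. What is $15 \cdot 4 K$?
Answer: $2280$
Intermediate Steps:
$K = 38$ ($K = \left(12 + 14\right) + 12 = 26 + 12 = 38$)
$15 \cdot 4 K = 15 \cdot 4 \cdot 38 = 60 \cdot 38 = 2280$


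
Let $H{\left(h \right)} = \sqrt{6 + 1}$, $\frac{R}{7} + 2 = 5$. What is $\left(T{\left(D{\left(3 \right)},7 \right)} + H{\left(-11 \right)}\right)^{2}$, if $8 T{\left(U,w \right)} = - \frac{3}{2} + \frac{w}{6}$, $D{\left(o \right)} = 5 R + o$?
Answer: $\frac{4033}{576} - \frac{\sqrt{7}}{12} \approx 6.7813$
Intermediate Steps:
$R = 21$ ($R = -14 + 7 \cdot 5 = -14 + 35 = 21$)
$D{\left(o \right)} = 105 + o$ ($D{\left(o \right)} = 5 \cdot 21 + o = 105 + o$)
$H{\left(h \right)} = \sqrt{7}$
$T{\left(U,w \right)} = - \frac{3}{16} + \frac{w}{48}$ ($T{\left(U,w \right)} = \frac{- \frac{3}{2} + \frac{w}{6}}{8} = - \frac{3}{16} + \frac{w}{48}$)
$\left(T{\left(D{\left(3 \right)},7 \right)} + H{\left(-11 \right)}\right)^{2} = \left(\left(- \frac{3}{16} + \frac{1}{48} \cdot 7\right) + \sqrt{7}\right)^{2} = \left(\left(- \frac{3}{16} + \frac{7}{48}\right) + \sqrt{7}\right)^{2} = \left(- \frac{1}{24} + \sqrt{7}\right)^{2}$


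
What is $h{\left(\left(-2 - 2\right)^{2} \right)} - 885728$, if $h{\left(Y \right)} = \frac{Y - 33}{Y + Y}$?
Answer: $- \frac{28343313}{32} \approx -8.8573 \cdot 10^{5}$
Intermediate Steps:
$h{\left(Y \right)} = \frac{-33 + Y}{2 Y}$
$h{\left(\left(-2 - 2\right)^{2} \right)} - 885728 = \frac{-33 + \left(-2 - 2\right)^{2}}{2 \left(-2 - 2\right)^{2}} - 885728 = \frac{-33 + \left(-4\right)^{2}}{2 \left(-4\right)^{2}} - 885728 = \frac{-33 + 16}{2 \cdot 16} - 885728 = \frac{1}{2} \cdot \frac{1}{16} \left(-17\right) - 885728 = - \frac{17}{32} - 885728 = - \frac{28343313}{32}$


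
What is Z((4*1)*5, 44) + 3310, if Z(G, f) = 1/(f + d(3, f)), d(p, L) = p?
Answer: 155571/47 ≈ 3310.0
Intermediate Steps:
Z(G, f) = 1/(3 + f) (Z(G, f) = 1/(f + 3) = 1/(3 + f))
Z((4*1)*5, 44) + 3310 = 1/(3 + 44) + 3310 = 1/47 + 3310 = 155571/47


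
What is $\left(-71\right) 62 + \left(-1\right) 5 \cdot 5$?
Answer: $-4427$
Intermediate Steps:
$\left(-71\right) 62 + \left(-1\right) 5 \cdot 5 = -4402 - 25 = -4427$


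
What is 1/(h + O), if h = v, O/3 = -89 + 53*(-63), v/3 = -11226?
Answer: -1/43962 ≈ -2.2747e-5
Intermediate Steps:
v = -33678 (v = 3*(-11226) = -33678)
O = -10284 (O = 3*(-89 + 53*(-63)) = 3*(-89 - 3339) = 3*(-3428) = -10284)
h = -33678
1/(h + O) = 1/(-33678 - 10284) = 1/(-43962) = -1/43962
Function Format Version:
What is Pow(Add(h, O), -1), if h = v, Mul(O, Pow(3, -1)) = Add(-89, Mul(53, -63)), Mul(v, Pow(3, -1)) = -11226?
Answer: Rational(-1, 43962) ≈ -2.2747e-5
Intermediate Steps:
v = -33678 (v = Mul(3, -11226) = -33678)
O = -10284 (O = Mul(3, Add(-89, Mul(53, -63))) = Mul(3, Add(-89, -3339)) = Mul(3, -3428) = -10284)
h = -33678
Pow(Add(h, O), -1) = Pow(Add(-33678, -10284), -1) = Pow(-43962, -1) = Rational(-1, 43962)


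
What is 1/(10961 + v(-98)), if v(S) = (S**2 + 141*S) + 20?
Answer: 1/6767 ≈ 0.00014778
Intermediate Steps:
v(S) = 20 + S**2 + 141*S
1/(10961 + v(-98)) = 1/(10961 + (20 + (-98)**2 + 141*(-98))) = 1/(10961 + (20 + 9604 - 13818)) = 1/(10961 - 4194) = 1/6767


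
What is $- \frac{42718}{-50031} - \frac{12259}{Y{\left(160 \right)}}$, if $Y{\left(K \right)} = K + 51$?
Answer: $- \frac{604316531}{10556541} \approx -57.246$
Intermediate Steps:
$Y{\left(K \right)} = 51 + K$
$- \frac{42718}{-50031} - \frac{12259}{Y{\left(160 \right)}} = - \frac{42718}{-50031} - \frac{12259}{51 + 160} = \left(-42718\right) \left(- \frac{1}{50031}\right) - \frac{12259}{211} = \frac{42718}{50031} - \frac{12259}{211} = - \frac{604316531}{10556541}$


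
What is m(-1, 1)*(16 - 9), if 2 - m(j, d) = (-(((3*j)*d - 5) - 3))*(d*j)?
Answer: 91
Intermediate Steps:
m(j, d) = 2 - d*j*(8 - 3*d*j) (m(j, d) = 2 - (-(((3*j)*d - 5) - 3))*d*j = 2 - (-((3*d*j - 5) - 3))*d*j = 2 - (-((-5 + 3*d*j) - 3))*d*j = 2 - (-(-8 + 3*d*j))*d*j = 2 - (8 - 3*d*j)*d*j = 2 - d*j*(8 - 3*d*j))
m(-1, 1)*(16 - 9) = (2 - 8*1*(-1) + 3*1²*(-1)²)*(16 - 9) = (2 + 8 + 3*1*1)*7 = (2 + 8 + 3)*7 = 13*7 = 91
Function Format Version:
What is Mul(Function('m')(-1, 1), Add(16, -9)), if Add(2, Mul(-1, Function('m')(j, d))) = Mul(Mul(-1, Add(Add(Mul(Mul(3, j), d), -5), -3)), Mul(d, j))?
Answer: 91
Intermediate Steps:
Function('m')(j, d) = Add(2, Mul(-1, d, j, Add(8, Mul(-3, d, j)))) (Function('m')(j, d) = Add(2, Mul(-1, Mul(Mul(-1, Add(Add(Mul(Mul(3, j), d), -5), -3)), Mul(d, j)))) = Add(2, Mul(-1, Mul(Mul(-1, Add(Add(Mul(3, d, j), -5), -3)), Mul(d, j)))) = Add(2, Mul(-1, Mul(Mul(-1, Add(Add(-5, Mul(3, d, j)), -3)), Mul(d, j)))) = Add(2, Mul(-1, Mul(Mul(-1, Add(-8, Mul(3, d, j))), Mul(d, j)))) = Add(2, Mul(-1, Mul(Add(8, Mul(-3, d, j)), Mul(d, j)))) = Add(2, Mul(-1, Mul(d, j, Add(8, Mul(-3, d, j))))) = Add(2, Mul(-1, d, j, Add(8, Mul(-3, d, j)))))
Mul(Function('m')(-1, 1), Add(16, -9)) = Mul(Add(2, Mul(-8, 1, -1), Mul(3, Pow(1, 2), Pow(-1, 2))), Add(16, -9)) = Mul(Add(2, 8, Mul(3, 1, 1)), 7) = Mul(Add(2, 8, 3), 7) = Mul(13, 7) = 91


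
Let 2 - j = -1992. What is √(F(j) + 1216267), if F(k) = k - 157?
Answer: 2*√304526 ≈ 1103.7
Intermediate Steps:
j = 1994 (j = 2 - 1*(-1992) = 2 + 1992 = 1994)
F(k) = -157 + k
√(F(j) + 1216267) = √((-157 + 1994) + 1216267) = √(1837 + 1216267) = √1218104 = 2*√304526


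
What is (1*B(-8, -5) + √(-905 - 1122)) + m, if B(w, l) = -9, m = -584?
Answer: -593 + I*√2027 ≈ -593.0 + 45.022*I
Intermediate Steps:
(1*B(-8, -5) + √(-905 - 1122)) + m = (1*(-9) + √(-905 - 1122)) - 584 = (-9 + √(-2027)) - 584 = (-9 + I*√2027) - 584 = -593 + I*√2027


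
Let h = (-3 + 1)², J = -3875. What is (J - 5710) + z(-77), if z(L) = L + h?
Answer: -9658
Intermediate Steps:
h = 4 (h = (-2)² = 4)
z(L) = 4 + L (z(L) = L + 4 = 4 + L)
(J - 5710) + z(-77) = (-3875 - 5710) + (4 - 77) = -9585 - 73 = -9658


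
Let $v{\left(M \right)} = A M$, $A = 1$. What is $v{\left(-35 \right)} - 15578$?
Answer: $-15613$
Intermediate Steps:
$v{\left(M \right)} = M$ ($v{\left(M \right)} = 1 M = M$)
$v{\left(-35 \right)} - 15578 = -35 - 15578 = -15613$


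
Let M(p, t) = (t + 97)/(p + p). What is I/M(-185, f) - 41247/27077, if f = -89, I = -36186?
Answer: 90632187291/54154 ≈ 1.6736e+6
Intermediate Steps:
M(p, t) = (97 + t)/(2*p) (M(p, t) = (97 + t)/((2*p)) = (97 + t)*(1/(2*p)) = (97 + t)/(2*p))
I/M(-185, f) - 41247/27077 = -36186*(-370/(97 - 89)) - 41247/27077 = -36186/((½)*(-1/185)*8) - 41247*1/27077 = -36186/(-4/185) - 41247/27077 = -36186*(-185/4) - 41247/27077 = 3347205/2 - 41247/27077 = 90632187291/54154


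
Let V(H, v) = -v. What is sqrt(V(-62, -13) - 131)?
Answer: I*sqrt(118) ≈ 10.863*I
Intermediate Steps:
sqrt(V(-62, -13) - 131) = sqrt(-1*(-13) - 131) = sqrt(13 - 131) = sqrt(-118) = I*sqrt(118)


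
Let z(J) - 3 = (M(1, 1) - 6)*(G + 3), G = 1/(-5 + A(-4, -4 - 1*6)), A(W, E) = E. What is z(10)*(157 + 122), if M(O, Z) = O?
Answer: -3255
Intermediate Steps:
G = -1/15 (G = 1/(-5 + (-4 - 1*6)) = 1/(-5 + (-4 - 6)) = 1/(-5 - 10) = 1/(-15) = -1/15 ≈ -0.066667)
z(J) = -35/3 (z(J) = 3 + (1 - 6)*(-1/15 + 3) = 3 - 5*44/15 = 3 - 44/3 = -35/3)
z(10)*(157 + 122) = -35*(157 + 122)/3 = -35/3*279 = -3255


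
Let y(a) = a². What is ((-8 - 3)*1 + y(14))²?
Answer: 34225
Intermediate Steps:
((-8 - 3)*1 + y(14))² = ((-8 - 3)*1 + 14²)² = (-11*1 + 196)² = (-11 + 196)² = 185² = 34225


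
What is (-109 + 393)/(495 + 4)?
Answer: 284/499 ≈ 0.56914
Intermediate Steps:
(-109 + 393)/(495 + 4) = 284/499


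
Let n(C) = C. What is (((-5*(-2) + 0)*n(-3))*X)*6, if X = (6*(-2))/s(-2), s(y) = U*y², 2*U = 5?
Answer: 216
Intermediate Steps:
U = 5/2 (U = (½)*5 = 5/2 ≈ 2.5000)
s(y) = 5*y²/2
X = -6/5 (X = (6*(-2))/(((5/2)*(-2)²)) = -12/((5/2)*4) = -12/10 = -12*⅒ = -6/5 ≈ -1.2000)
(((-5*(-2) + 0)*n(-3))*X)*6 = (((-5*(-2) + 0)*(-3))*(-6/5))*6 = (((10 + 0)*(-3))*(-6/5))*6 = ((10*(-3))*(-6/5))*6 = -30*(-6/5)*6 = 36*6 = 216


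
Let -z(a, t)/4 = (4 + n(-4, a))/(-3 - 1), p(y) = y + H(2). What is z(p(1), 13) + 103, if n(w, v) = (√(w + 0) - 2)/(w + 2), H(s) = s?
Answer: 108 - I ≈ 108.0 - 1.0*I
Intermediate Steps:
p(y) = 2 + y (p(y) = y + 2 = 2 + y)
n(w, v) = (-2 + √w)/(2 + w) (n(w, v) = (√w - 2)/(2 + w) = (-2 + √w)/(2 + w))
z(a, t) = 5 - I (z(a, t) = -4*(4 + (-2 + √(-4))/(2 - 4))/(-3 - 1) = -4*(4 + (-2 + 2*I)/(-2))/(-4) = -4*(4 - (-2 + 2*I)/2)*(-1)/4 = -4*(4 + (1 - I))*(-1)/4 = -4*(5 - I)*(-1)/4 = -4*(-5/4 + I/4) = 5 - I)
z(p(1), 13) + 103 = (5 - I) + 103 = 108 - I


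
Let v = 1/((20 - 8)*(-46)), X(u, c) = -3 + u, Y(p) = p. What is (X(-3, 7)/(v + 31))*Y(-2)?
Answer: 6624/17111 ≈ 0.38712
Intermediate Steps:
v = -1/552 (v = -1/46/12 = (1/12)*(-1/46) = -1/552 ≈ -0.0018116)
(X(-3, 7)/(v + 31))*Y(-2) = ((-3 - 3)/(-1/552 + 31))*(-2) = (-6/(17111/552))*(-2) = ((552/17111)*(-6))*(-2) = -3312/17111*(-2) = 6624/17111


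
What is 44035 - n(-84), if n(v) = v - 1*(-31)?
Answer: 44088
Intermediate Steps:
n(v) = 31 + v (n(v) = v + 31 = 31 + v)
44035 - n(-84) = 44035 - (31 - 84) = 44035 - 1*(-53) = 44035 + 53 = 44088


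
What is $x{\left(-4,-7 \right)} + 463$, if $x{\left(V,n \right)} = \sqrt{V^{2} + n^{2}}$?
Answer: $463 + \sqrt{65} \approx 471.06$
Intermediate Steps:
$x{\left(-4,-7 \right)} + 463 = \sqrt{\left(-4\right)^{2} + \left(-7\right)^{2}} + 463 = \sqrt{16 + 49} + 463 = \sqrt{65} + 463 = 463 + \sqrt{65}$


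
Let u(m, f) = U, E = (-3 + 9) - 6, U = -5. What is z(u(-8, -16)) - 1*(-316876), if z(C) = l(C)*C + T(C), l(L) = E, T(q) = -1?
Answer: 316875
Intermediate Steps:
E = 0 (E = 6 - 6 = 0)
u(m, f) = -5
l(L) = 0
z(C) = -1 (z(C) = 0*C - 1 = 0 - 1 = -1)
z(u(-8, -16)) - 1*(-316876) = -1 - 1*(-316876) = -1 + 316876 = 316875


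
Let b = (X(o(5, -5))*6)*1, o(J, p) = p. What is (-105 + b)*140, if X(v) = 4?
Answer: -11340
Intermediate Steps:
b = 24 (b = (4*6)*1 = 24*1 = 24)
(-105 + b)*140 = (-105 + 24)*140 = -81*140 = -11340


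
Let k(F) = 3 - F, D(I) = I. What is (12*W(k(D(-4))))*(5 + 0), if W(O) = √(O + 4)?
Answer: 60*√11 ≈ 199.00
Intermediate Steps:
W(O) = √(4 + O)
(12*W(k(D(-4))))*(5 + 0) = (12*√(4 + (3 - 1*(-4))))*(5 + 0) = (12*√(4 + (3 + 4)))*5 = (12*√(4 + 7))*5 = (12*√11)*5 = 60*√11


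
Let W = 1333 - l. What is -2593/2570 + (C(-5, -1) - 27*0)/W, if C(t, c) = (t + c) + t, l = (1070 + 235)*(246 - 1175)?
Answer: -786773831/779788115 ≈ -1.0090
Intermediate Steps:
l = -1212345 (l = 1305*(-929) = -1212345)
C(t, c) = c + 2*t (C(t, c) = (c + t) + t = c + 2*t)
W = 1213678 (W = 1333 - 1*(-1212345) = 1333 + 1212345 = 1213678)
-2593/2570 + (C(-5, -1) - 27*0)/W = -2593/2570 + ((-1 + 2*(-5)) - 27*0)/1213678 = -2593*1/2570 + ((-1 - 10) + 0)*(1/1213678) = -2593/2570 + (-11 + 0)*(1/1213678) = -2593/2570 - 11*1/1213678 = -2593/2570 - 11/1213678 = -786773831/779788115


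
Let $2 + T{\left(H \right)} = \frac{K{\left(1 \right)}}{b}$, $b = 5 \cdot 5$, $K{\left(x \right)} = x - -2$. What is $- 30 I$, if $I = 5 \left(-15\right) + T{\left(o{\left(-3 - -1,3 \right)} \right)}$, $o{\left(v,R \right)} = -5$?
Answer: $\frac{11532}{5} \approx 2306.4$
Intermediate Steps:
$K{\left(x \right)} = 2 + x$ ($K{\left(x \right)} = x + 2 = 2 + x$)
$b = 25$
$T{\left(H \right)} = - \frac{47}{25}$ ($T{\left(H \right)} = -2 + \frac{2 + 1}{25} = -2 + 3 \cdot \frac{1}{25} = -2 + \frac{3}{25} = - \frac{47}{25}$)
$I = - \frac{1922}{25}$ ($I = 5 \left(-15\right) - \frac{47}{25} = -75 - \frac{47}{25} = - \frac{1922}{25} \approx -76.88$)
$- 30 I = \left(-30\right) \left(- \frac{1922}{25}\right) = \frac{11532}{5}$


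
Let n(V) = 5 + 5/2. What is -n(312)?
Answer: -15/2 ≈ -7.5000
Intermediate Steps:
n(V) = 15/2 (n(V) = 5 + (½)*5 = 5 + 5/2 = 15/2)
-n(312) = -1*15/2 = -15/2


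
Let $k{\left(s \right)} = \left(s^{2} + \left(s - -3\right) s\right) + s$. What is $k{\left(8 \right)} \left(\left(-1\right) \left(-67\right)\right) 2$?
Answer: $21440$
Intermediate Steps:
$k{\left(s \right)} = s + s^{2} + s \left(3 + s\right)$ ($k{\left(s \right)} = \left(s^{2} + \left(s + 3\right) s\right) + s = \left(s^{2} + \left(3 + s\right) s\right) + s = \left(s^{2} + s \left(3 + s\right)\right) + s = s + s^{2} + s \left(3 + s\right)$)
$k{\left(8 \right)} \left(\left(-1\right) \left(-67\right)\right) 2 = 2 \cdot 8 \left(2 + 8\right) \left(\left(-1\right) \left(-67\right)\right) 2 = 2 \cdot 8 \cdot 10 \cdot 67 \cdot 2 = 160 \cdot 67 \cdot 2 = 10720 \cdot 2 = 21440$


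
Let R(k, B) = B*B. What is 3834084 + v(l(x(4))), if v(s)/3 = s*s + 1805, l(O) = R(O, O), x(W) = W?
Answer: 3840267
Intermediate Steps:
R(k, B) = B**2
l(O) = O**2
v(s) = 5415 + 3*s**2 (v(s) = 3*(s*s + 1805) = 3*(s**2 + 1805) = 3*(1805 + s**2) = 5415 + 3*s**2)
3834084 + v(l(x(4))) = 3834084 + (5415 + 3*(4**2)**2) = 3834084 + (5415 + 3*16**2) = 3834084 + (5415 + 3*256) = 3834084 + (5415 + 768) = 3834084 + 6183 = 3840267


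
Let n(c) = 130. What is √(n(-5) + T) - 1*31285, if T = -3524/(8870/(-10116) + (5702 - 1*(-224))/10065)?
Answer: -31285 + √295424055540888970/4888189 ≈ -31174.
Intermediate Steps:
T = 59800835160/4888189 (T = -3524/(8870*(-1/10116) + (5702 + 224)*(1/10065)) = -3524/(-4435/5058 + 5926*(1/10065)) = -3524/(-4435/5058 + 5926/10065) = -3524/(-4888189/16969590) = -3524*(-16969590/4888189) = 59800835160/4888189 ≈ 12234.)
√(n(-5) + T) - 1*31285 = √(130 + 59800835160/4888189) - 1*31285 = √(60436299730/4888189) - 31285 = √295424055540888970/4888189 - 31285 = -31285 + √295424055540888970/4888189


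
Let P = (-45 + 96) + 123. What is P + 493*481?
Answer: 237307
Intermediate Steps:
P = 174 (P = 51 + 123 = 174)
P + 493*481 = 174 + 493*481 = 174 + 237133 = 237307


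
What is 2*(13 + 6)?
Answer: 38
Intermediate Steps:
2*(13 + 6) = 2*19 = 38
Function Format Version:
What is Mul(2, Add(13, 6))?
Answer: 38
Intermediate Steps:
Mul(2, Add(13, 6)) = Mul(2, 19) = 38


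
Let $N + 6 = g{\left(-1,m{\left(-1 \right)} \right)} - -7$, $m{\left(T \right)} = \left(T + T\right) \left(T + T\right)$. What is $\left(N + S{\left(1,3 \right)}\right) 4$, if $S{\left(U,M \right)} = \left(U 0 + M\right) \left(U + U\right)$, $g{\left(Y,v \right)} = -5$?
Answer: $8$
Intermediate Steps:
$m{\left(T \right)} = 4 T^{2}$ ($m{\left(T \right)} = 2 T 2 T = 4 T^{2}$)
$N = -4$ ($N = -6 - -2 = -6 + \left(-5 + 7\right) = -6 + 2 = -4$)
$S{\left(U,M \right)} = 2 M U$ ($S{\left(U,M \right)} = \left(0 + M\right) 2 U = M 2 U = 2 M U$)
$\left(N + S{\left(1,3 \right)}\right) 4 = \left(-4 + 2 \cdot 3 \cdot 1\right) 4 = \left(-4 + 6\right) 4 = 2 \cdot 4 = 8$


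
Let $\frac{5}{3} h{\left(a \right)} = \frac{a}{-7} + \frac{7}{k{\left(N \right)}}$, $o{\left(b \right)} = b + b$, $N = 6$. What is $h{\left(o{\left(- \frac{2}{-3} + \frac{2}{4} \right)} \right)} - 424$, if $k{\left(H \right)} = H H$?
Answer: $- \frac{5089}{12} \approx -424.08$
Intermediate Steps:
$k{\left(H \right)} = H^{2}$
$o{\left(b \right)} = 2 b$
$h{\left(a \right)} = \frac{7}{60} - \frac{3 a}{35}$ ($h{\left(a \right)} = \frac{3 \left(\frac{a}{-7} + \frac{7}{6^{2}}\right)}{5} = \frac{3 \left(a \left(- \frac{1}{7}\right) + \frac{7}{36}\right)}{5} = \frac{3 \left(- \frac{a}{7} + 7 \cdot \frac{1}{36}\right)}{5} = \frac{3 \left(- \frac{a}{7} + \frac{7}{36}\right)}{5} = \frac{3 \left(\frac{7}{36} - \frac{a}{7}\right)}{5} = \frac{7}{60} - \frac{3 a}{35}$)
$h{\left(o{\left(- \frac{2}{-3} + \frac{2}{4} \right)} \right)} - 424 = \left(\frac{7}{60} - \frac{3 \cdot 2 \left(- \frac{2}{-3} + \frac{2}{4}\right)}{35}\right) - 424 = \left(\frac{7}{60} - \frac{3 \cdot 2 \left(\left(-2\right) \left(- \frac{1}{3}\right) + 2 \cdot \frac{1}{4}\right)}{35}\right) - 424 = \left(\frac{7}{60} - \frac{3 \cdot 2 \left(\frac{2}{3} + \frac{1}{2}\right)}{35}\right) - 424 = \left(\frac{7}{60} - \frac{3 \cdot 2 \cdot \frac{7}{6}}{35}\right) - 424 = \left(\frac{7}{60} - \frac{1}{5}\right) - 424 = - \frac{1}{12} - 424 = - \frac{5089}{12}$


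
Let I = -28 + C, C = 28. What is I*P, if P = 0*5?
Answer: 0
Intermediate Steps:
I = 0 (I = -28 + 28 = 0)
P = 0
I*P = 0*0 = 0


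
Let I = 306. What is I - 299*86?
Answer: -25408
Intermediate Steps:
I - 299*86 = 306 - 299*86 = 306 - 25714 = -25408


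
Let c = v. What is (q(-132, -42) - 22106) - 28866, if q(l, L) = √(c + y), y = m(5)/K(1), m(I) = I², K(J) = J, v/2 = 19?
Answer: -50972 + 3*√7 ≈ -50964.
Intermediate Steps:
v = 38 (v = 2*19 = 38)
c = 38
y = 25 (y = 5²/1 = 25*1 = 25)
q(l, L) = 3*√7 (q(l, L) = √(38 + 25) = √63 = 3*√7)
(q(-132, -42) - 22106) - 28866 = (3*√7 - 22106) - 28866 = (-22106 + 3*√7) - 28866 = -50972 + 3*√7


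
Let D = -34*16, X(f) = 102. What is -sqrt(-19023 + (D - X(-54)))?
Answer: -I*sqrt(19669) ≈ -140.25*I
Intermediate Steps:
D = -544
-sqrt(-19023 + (D - X(-54))) = -sqrt(-19023 + (-544 - 1*102)) = -sqrt(-19023 + (-544 - 102)) = -sqrt(-19023 - 646) = -sqrt(-19669) = -I*sqrt(19669)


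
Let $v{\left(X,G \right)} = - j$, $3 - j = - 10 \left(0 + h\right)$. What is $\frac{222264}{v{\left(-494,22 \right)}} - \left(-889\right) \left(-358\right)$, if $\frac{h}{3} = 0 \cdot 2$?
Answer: $-392350$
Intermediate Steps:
$h = 0$ ($h = 3 \cdot 0 \cdot 2 = 3 \cdot 0 = 0$)
$j = 3$ ($j = 3 - - 10 \left(0 + 0\right) = 3 - \left(-10\right) 0 = 3 - 0 = 3 + 0 = 3$)
$v{\left(X,G \right)} = -3$ ($v{\left(X,G \right)} = \left(-1\right) 3 = -3$)
$\frac{222264}{v{\left(-494,22 \right)}} - \left(-889\right) \left(-358\right) = \frac{222264}{-3} - \left(-889\right) \left(-358\right) = 222264 \left(- \frac{1}{3}\right) - 318262 = -74088 - 318262 = -392350$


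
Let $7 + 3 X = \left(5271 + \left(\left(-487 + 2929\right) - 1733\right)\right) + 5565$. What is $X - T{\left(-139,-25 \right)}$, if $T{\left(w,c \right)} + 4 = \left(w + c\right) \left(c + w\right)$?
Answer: $-23046$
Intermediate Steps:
$T{\left(w,c \right)} = -4 + \left(c + w\right)^{2}$ ($T{\left(w,c \right)} = -4 + \left(w + c\right) \left(c + w\right) = -4 + \left(c + w\right) \left(c + w\right) = -4 + \left(c + w\right)^{2}$)
$X = 3846$ ($X = - \frac{7}{3} + \frac{\left(5271 + \left(\left(-487 + 2929\right) - 1733\right)\right) + 5565}{3} = - \frac{7}{3} + \frac{\left(5271 + \left(2442 - 1733\right)\right) + 5565}{3} = - \frac{7}{3} + \frac{\left(5271 + 709\right) + 5565}{3} = - \frac{7}{3} + \frac{5980 + 5565}{3} = - \frac{7}{3} + \frac{1}{3} \cdot 11545 = - \frac{7}{3} + \frac{11545}{3} = 3846$)
$X - T{\left(-139,-25 \right)} = 3846 - \left(-4 + \left(-25 - 139\right)^{2}\right) = 3846 - \left(-4 + \left(-164\right)^{2}\right) = 3846 - \left(-4 + 26896\right) = 3846 - 26892 = -23046$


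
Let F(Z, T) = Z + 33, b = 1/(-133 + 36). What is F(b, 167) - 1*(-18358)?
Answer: 1783926/97 ≈ 18391.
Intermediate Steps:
b = -1/97 (b = 1/(-97) = -1/97 ≈ -0.010309)
F(Z, T) = 33 + Z
F(b, 167) - 1*(-18358) = (33 - 1/97) - 1*(-18358) = 3200/97 + 18358 = 1783926/97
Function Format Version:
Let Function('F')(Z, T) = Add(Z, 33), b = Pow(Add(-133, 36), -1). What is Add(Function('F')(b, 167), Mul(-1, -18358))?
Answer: Rational(1783926, 97) ≈ 18391.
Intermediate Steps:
b = Rational(-1, 97) (b = Pow(-97, -1) = Rational(-1, 97) ≈ -0.010309)
Function('F')(Z, T) = Add(33, Z)
Add(Function('F')(b, 167), Mul(-1, -18358)) = Add(Add(33, Rational(-1, 97)), Mul(-1, -18358)) = Add(Rational(3200, 97), 18358) = Rational(1783926, 97)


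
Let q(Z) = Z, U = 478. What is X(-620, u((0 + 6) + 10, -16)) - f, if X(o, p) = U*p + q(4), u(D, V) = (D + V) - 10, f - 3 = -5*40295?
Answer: 196696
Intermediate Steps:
f = -201472 (f = 3 - 5*40295 = 3 - 201475 = -201472)
u(D, V) = -10 + D + V
X(o, p) = 4 + 478*p (X(o, p) = 478*p + 4 = 4 + 478*p)
X(-620, u((0 + 6) + 10, -16)) - f = (4 + 478*(-10 + ((0 + 6) + 10) - 16)) - 1*(-201472) = (4 + 478*(-10 + (6 + 10) - 16)) + 201472 = (4 + 478*(-10 + 16 - 16)) + 201472 = (4 + 478*(-10)) + 201472 = (4 - 4780) + 201472 = -4776 + 201472 = 196696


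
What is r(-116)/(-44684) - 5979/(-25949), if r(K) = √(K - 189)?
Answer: 5979/25949 - I*√305/44684 ≈ 0.23041 - 0.00039084*I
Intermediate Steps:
r(K) = √(-189 + K)
r(-116)/(-44684) - 5979/(-25949) = √(-189 - 116)/(-44684) - 5979/(-25949) = √(-305)*(-1/44684) - 5979*(-1/25949) = (I*√305)*(-1/44684) + 5979/25949 = -I*√305/44684 + 5979/25949 = 5979/25949 - I*√305/44684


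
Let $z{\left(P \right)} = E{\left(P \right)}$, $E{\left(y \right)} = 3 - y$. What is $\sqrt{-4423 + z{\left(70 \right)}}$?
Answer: $i \sqrt{4490} \approx 67.007 i$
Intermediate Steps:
$z{\left(P \right)} = 3 - P$
$\sqrt{-4423 + z{\left(70 \right)}} = \sqrt{-4423 + \left(3 - 70\right)} = \sqrt{-4423 - 67} = \sqrt{-4490} = i \sqrt{4490}$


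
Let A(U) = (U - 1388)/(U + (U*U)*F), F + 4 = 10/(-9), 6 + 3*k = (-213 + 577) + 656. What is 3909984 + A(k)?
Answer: 10267973797269/2626091 ≈ 3.9100e+6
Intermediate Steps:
k = 338 (k = -2 + ((-213 + 577) + 656)/3 = -2 + (364 + 656)/3 = -2 + (1/3)*1020 = -2 + 340 = 338)
F = -46/9 (F = -4 + 10/(-9) = -4 + 10*(-1/9) = -4 - 10/9 = -46/9 ≈ -5.1111)
A(U) = (-1388 + U)/(U - 46*U**2/9) (A(U) = (U - 1388)/(U + (U*U)*(-46/9)) = (-1388 + U)/(U + U**2*(-46/9)) = (-1388 + U)/(U - 46*U**2/9))
3909984 + A(k) = 3909984 + 9*(1388 - 1*338)/(338*(-9 + 46*338)) = 3909984 + 9*(1/338)*(1388 - 338)/(-9 + 15548) = 3909984 + 9*(1/338)*1050/15539 = 3909984 + 9*(1/338)*(1/15539)*1050 = 3909984 + 4725/2626091 = 10267973797269/2626091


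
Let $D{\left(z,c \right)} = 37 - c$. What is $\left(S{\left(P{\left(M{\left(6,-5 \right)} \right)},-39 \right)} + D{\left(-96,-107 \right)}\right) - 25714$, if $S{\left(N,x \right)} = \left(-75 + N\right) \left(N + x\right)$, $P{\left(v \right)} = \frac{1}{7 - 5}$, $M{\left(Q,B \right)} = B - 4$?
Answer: $- \frac{90807}{4} \approx -22702.0$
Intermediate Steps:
$M{\left(Q,B \right)} = -4 + B$
$P{\left(v \right)} = \frac{1}{2}$
$\left(S{\left(P{\left(M{\left(6,-5 \right)} \right)},-39 \right)} + D{\left(-96,-107 \right)}\right) - 25714 = \left(\left(\left(\frac{1}{2}\right)^{2} - \frac{75}{2} - -2925 + \frac{1}{2} \left(-39\right)\right) + \left(37 - -107\right)\right) - 25714 = \left(\left(\frac{1}{4} - \frac{75}{2} + 2925 - \frac{39}{2}\right) + \left(37 + 107\right)\right) - 25714 = \left(\frac{11473}{4} + 144\right) - 25714 = \frac{12049}{4} - 25714 = - \frac{90807}{4}$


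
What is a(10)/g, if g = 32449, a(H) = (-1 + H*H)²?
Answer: 9801/32449 ≈ 0.30204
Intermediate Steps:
a(H) = (-1 + H²)²
a(10)/g = (-1 + 10²)²/32449 = (-1 + 100)²*(1/32449) = 99²*(1/32449) = 9801*(1/32449) = 9801/32449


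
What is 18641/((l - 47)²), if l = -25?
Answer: 18641/5184 ≈ 3.5959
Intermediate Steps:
18641/((l - 47)²) = 18641/((-25 - 47)²) = 18641/((-72)²) = 18641/5184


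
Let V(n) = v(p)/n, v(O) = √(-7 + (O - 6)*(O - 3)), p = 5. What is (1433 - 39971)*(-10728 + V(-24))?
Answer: 413435664 + 19269*I/4 ≈ 4.1344e+8 + 4817.3*I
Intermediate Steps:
v(O) = √(-7 + (-6 + O)*(-3 + O))
V(n) = 3*I/n (V(n) = √(11 + 5² - 9*5)/n = √(11 + 25 - 45)/n = √(-9)/n = (3*I)/n = 3*I/n)
(1433 - 39971)*(-10728 + V(-24)) = (1433 - 39971)*(-10728 + 3*I/(-24)) = -38538*(-10728 + 3*I*(-1/24)) = -38538*(-10728 - I/8) = 413435664 + 19269*I/4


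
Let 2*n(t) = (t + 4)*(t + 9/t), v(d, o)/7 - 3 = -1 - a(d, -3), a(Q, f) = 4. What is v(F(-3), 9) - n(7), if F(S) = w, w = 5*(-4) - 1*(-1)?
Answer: -417/7 ≈ -59.571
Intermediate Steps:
w = -19 (w = -20 + 1 = -19)
F(S) = -19
v(d, o) = -14 (v(d, o) = 21 + 7*(-1 - 1*4) = 21 + 7*(-1 - 4) = 21 + 7*(-5) = 21 - 35 = -14)
n(t) = (4 + t)*(t + 9/t)/2 (n(t) = ((t + 4)*(t + 9/t))/2 = ((4 + t)*(t + 9/t))/2 = (4 + t)*(t + 9/t)/2)
v(F(-3), 9) - n(7) = -14 - (36 + 7*(9 + 7² + 4*7))/(2*7) = -14 - (36 + 7*(9 + 49 + 28))/(2*7) = -14 - (36 + 7*86)/(2*7) = -14 - (36 + 602)/(2*7) = -14 - 638/(2*7) = -14 - 1*319/7 = -14 - 319/7 = -417/7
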